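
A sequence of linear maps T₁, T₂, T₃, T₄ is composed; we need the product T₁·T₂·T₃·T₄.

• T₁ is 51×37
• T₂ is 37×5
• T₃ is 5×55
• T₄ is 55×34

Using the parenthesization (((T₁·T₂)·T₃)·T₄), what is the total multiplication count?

118830

(T₁·T₂): 51×37 by 37×5 → 51×5, cost 51·37·5 = 9435
((T₁·T₂)·T₃): 51×5 by 5×55 → 51×55, cost 51·5·55 = 14025; cumulative 23460
(((T₁·T₂)·T₃)·T₄): 51×55 by 55×34 → 51×34, cost 51·55·34 = 95370; cumulative 118830
Total: 118830 scalar multiplications.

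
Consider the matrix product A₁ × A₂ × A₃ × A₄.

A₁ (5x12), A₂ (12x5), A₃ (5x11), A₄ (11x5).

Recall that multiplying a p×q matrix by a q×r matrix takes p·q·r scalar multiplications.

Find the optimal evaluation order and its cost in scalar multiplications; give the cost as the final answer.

Adjacent pairs: A₁A₂ = 5·12·5 = 300; A₂A₃ = 12·5·11 = 660; A₃A₄ = 5·11·5 = 275.
Length 3: A₁..A₃: k=1: 0+660+5·12·11=1320; k=2: 300+0+5·5·11=575 → min 575 | A₂..A₄: k=2: 0+275+12·5·5=575; k=3: 660+0+12·11·5=1320 → min 575.
Length 4: A₁..A₄: k=1: 0+575+5·12·5=875; k=2: 300+275+5·5·5=700; k=3: 575+0+5·11·5=850 → min 700.
Optimal parenthesization: ((A₁ × A₂) × (A₃ × A₄)) with cost 700.

700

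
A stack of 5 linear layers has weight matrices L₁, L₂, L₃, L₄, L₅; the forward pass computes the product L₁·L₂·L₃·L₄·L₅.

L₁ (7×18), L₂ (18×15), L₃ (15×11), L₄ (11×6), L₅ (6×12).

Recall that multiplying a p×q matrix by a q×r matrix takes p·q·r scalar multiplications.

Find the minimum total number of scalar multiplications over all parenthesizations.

3870

Adjacent pairs: L₁L₂ = 7·18·15 = 1890; L₂L₃ = 18·15·11 = 2970; L₃L₄ = 15·11·6 = 990; L₄L₅ = 11·6·12 = 792.
Length 3: L₁..L₃: k=1: 0+2970+7·18·11=4356; k=2: 1890+0+7·15·11=3045 → min 3045 | L₂..L₄: k=2: 0+990+18·15·6=2610; k=3: 2970+0+18·11·6=4158 → min 2610 | L₃..L₅: k=3: 0+792+15·11·12=2772; k=4: 990+0+15·6·12=2070 → min 2070.
Length 4: L₁..L₄: k=1: 0+2610+7·18·6=3366; k=2: 1890+990+7·15·6=3510; k=3: 3045+0+7·11·6=3507 → min 3366 | L₂..L₅: k=2: 0+2070+18·15·12=5310; k=3: 2970+792+18·11·12=6138; k=4: 2610+0+18·6·12=3906 → min 3906.
Length 5: L₁..L₅: k=1: 0+3906+7·18·12=5418; k=2: 1890+2070+7·15·12=5220; k=3: 3045+792+7·11·12=4761; k=4: 3366+0+7·6·12=3870 → min 3870.
Optimal order: ((L₁·(L₂·(L₃·L₄)))·L₅) with cost 3870.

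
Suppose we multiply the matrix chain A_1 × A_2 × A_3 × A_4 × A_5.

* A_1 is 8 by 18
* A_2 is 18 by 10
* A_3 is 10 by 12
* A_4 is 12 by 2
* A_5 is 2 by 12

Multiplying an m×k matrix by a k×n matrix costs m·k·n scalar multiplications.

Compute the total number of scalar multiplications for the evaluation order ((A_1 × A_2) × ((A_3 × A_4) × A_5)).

(A_1 × A_2): 8×18 by 18×10 → 8×10, cost 8·18·10 = 1440
(A_3 × A_4): 10×12 by 12×2 → 10×2, cost 10·12·2 = 240
((A_3 × A_4) × A_5): 10×2 by 2×12 → 10×12, cost 10·2·12 = 240; cumulative 480
((A_1 × A_2) × ((A_3 × A_4) × A_5)): 8×10 by 10×12 → 8×12, cost 8·10·12 = 960; cumulative 2880
Total: 2880 scalar multiplications.

2880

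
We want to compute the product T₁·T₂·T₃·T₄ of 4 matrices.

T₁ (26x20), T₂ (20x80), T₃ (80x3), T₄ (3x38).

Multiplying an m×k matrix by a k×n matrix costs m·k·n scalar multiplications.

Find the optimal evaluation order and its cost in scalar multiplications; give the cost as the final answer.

9324

Adjacent pairs: T₁T₂ = 26·20·80 = 41600; T₂T₃ = 20·80·3 = 4800; T₃T₄ = 80·3·38 = 9120.
Length 3: T₁..T₃: k=1: 0+4800+26·20·3=6360; k=2: 41600+0+26·80·3=47840 → min 6360 | T₂..T₄: k=2: 0+9120+20·80·38=69920; k=3: 4800+0+20·3·38=7080 → min 7080.
Length 4: T₁..T₄: k=1: 0+7080+26·20·38=26840; k=2: 41600+9120+26·80·38=129760; k=3: 6360+0+26·3·38=9324 → min 9324.
Optimal parenthesization: ((T₁·(T₂·T₃))·T₄) with cost 9324.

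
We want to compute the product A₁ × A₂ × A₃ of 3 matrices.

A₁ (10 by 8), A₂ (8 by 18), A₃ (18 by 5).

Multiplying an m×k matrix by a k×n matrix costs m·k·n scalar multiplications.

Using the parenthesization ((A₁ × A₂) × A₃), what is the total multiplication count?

(A₁ × A₂): 10×8 by 8×18 → 10×18, cost 10·8·18 = 1440
((A₁ × A₂) × A₃): 10×18 by 18×5 → 10×5, cost 10·18·5 = 900; cumulative 2340
Total: 2340 scalar multiplications.

2340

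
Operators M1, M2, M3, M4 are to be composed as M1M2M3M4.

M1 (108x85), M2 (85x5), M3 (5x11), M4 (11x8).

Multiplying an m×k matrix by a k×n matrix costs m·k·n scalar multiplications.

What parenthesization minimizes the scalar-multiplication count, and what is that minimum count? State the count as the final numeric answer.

Adjacent pairs: M1M2 = 108·85·5 = 45900; M2M3 = 85·5·11 = 4675; M3M4 = 5·11·8 = 440.
Length 3: M1..M3: k=1: 0+4675+108·85·11=105655; k=2: 45900+0+108·5·11=51840 → min 51840 | M2..M4: k=2: 0+440+85·5·8=3840; k=3: 4675+0+85·11·8=12155 → min 3840.
Length 4: M1..M4: k=1: 0+3840+108·85·8=77280; k=2: 45900+440+108·5·8=50660; k=3: 51840+0+108·11·8=61344 → min 50660.
Optimal parenthesization: ((M1M2)(M3M4)) with cost 50660.

50660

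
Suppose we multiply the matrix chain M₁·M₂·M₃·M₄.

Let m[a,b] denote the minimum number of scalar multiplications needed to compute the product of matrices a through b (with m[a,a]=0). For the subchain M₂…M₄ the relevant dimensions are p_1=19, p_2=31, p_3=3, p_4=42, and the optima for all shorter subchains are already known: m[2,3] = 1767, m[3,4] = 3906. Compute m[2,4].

4161

m[2,4] = min over k∈[2,3] of m[2,k]+m[k+1,4]+p_{1}·p_k·p_{4}.
k=2: 0 + 3906 + 19·31·42 = 28644; k=3: 1767 + 0 + 19·3·42 = 4161.
Minimum: 4161 at k=3.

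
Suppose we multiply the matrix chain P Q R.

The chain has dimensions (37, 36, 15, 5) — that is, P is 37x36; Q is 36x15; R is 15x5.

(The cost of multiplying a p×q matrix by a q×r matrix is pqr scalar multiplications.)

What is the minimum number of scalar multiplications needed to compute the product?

Order (P (Q R)): (Q R): 36×15 by 15×5 → 36×5, cost 36·15·5 = 2700; (P (Q R)): 37×36 by 36×5 → 37×5, cost 37·36·5 = 6660; cumulative 9360. Total 9360.
Order ((P Q) R): (P Q): 37×36 by 36×15 → 37×15, cost 37·36·15 = 19980; ((P Q) R): 37×15 by 15×5 → 37×5, cost 37·15·5 = 2775; cumulative 22755. Total 22755.
Minimum: 9360.

9360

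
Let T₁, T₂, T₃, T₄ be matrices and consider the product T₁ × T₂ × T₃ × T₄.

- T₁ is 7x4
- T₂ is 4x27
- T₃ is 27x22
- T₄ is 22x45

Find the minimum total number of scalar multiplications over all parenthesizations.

7596

Adjacent pairs: T₁T₂ = 7·4·27 = 756; T₂T₃ = 4·27·22 = 2376; T₃T₄ = 27·22·45 = 26730.
Length 3: T₁..T₃: k=1: 0+2376+7·4·22=2992; k=2: 756+0+7·27·22=4914 → min 2992 | T₂..T₄: k=2: 0+26730+4·27·45=31590; k=3: 2376+0+4·22·45=6336 → min 6336.
Length 4: T₁..T₄: k=1: 0+6336+7·4·45=7596; k=2: 756+26730+7·27·45=35991; k=3: 2992+0+7·22·45=9922 → min 7596.
Optimal order: (T₁ × ((T₂ × T₃) × T₄)) with cost 7596.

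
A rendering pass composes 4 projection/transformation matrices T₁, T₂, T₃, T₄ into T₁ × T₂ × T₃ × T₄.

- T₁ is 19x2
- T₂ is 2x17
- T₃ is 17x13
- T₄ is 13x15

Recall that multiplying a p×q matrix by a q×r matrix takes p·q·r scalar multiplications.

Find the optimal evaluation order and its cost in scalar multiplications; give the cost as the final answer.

Adjacent pairs: T₁T₂ = 19·2·17 = 646; T₂T₃ = 2·17·13 = 442; T₃T₄ = 17·13·15 = 3315.
Length 3: T₁..T₃: k=1: 0+442+19·2·13=936; k=2: 646+0+19·17·13=4845 → min 936 | T₂..T₄: k=2: 0+3315+2·17·15=3825; k=3: 442+0+2·13·15=832 → min 832.
Length 4: T₁..T₄: k=1: 0+832+19·2·15=1402; k=2: 646+3315+19·17·15=8806; k=3: 936+0+19·13·15=4641 → min 1402.
Optimal parenthesization: (T₁ × ((T₂ × T₃) × T₄)) with cost 1402.

1402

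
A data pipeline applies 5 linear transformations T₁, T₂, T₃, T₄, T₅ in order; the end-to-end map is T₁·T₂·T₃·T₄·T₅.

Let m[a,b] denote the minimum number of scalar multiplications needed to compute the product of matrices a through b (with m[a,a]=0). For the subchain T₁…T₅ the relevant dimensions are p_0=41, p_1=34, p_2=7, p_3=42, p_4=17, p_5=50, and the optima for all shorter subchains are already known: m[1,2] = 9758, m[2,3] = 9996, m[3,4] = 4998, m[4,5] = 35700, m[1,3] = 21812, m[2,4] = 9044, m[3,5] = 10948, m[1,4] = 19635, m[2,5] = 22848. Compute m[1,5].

m[1,5] = min over k∈[1,4] of m[1,k]+m[k+1,5]+p_{0}·p_k·p_{5}.
k=1: 0 + 22848 + 41·34·50 = 92548; k=2: 9758 + 10948 + 41·7·50 = 35056; k=3: 21812 + 35700 + 41·42·50 = 143612; k=4: 19635 + 0 + 41·17·50 = 54485.
Minimum: 35056 at k=2.

35056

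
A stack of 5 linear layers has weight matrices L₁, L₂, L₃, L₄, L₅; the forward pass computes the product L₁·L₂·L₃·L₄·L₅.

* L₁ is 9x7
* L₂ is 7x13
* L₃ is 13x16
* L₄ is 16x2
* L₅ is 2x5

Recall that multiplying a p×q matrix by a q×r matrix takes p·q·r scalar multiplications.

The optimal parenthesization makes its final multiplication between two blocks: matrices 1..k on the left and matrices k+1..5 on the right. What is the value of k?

Adjacent pairs: L₁L₂ = 9·7·13 = 819; L₂L₃ = 7·13·16 = 1456; L₃L₄ = 13·16·2 = 416; L₄L₅ = 16·2·5 = 160.
Length 3: L₁..L₃: k=1: 0+1456+9·7·16=2464; k=2: 819+0+9·13·16=2691 → min 2464 | L₂..L₄: k=2: 0+416+7·13·2=598; k=3: 1456+0+7·16·2=1680 → min 598 | L₃..L₅: k=3: 0+160+13·16·5=1200; k=4: 416+0+13·2·5=546 → min 546.
Length 4: L₁..L₄: k=1: 0+598+9·7·2=724; k=2: 819+416+9·13·2=1469; k=3: 2464+0+9·16·2=2752 → min 724 | L₂..L₅: k=2: 0+546+7·13·5=1001; k=3: 1456+160+7·16·5=2176; k=4: 598+0+7·2·5=668 → min 668.
Top-level splits: k=1: (L₁..L₁)·(L₂..L₅) → 0+668+9·7·5 = 983; k=2: (L₁..L₂)·(L₃..L₅) → 819+546+9·13·5 = 1950; k=3: (L₁..L₃)·(L₄..L₅) → 2464+160+9·16·5 = 3344; k=4: (L₁..L₄)·(L₅..L₅) → 724+0+9·2·5 = 814.
Best split is after L₄, i.e. k = 4.

4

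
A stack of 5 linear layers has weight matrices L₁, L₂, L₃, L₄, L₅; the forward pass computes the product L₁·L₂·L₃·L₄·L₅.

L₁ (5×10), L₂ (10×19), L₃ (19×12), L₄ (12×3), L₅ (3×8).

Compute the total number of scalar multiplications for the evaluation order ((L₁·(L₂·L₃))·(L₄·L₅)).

(L₂·L₃): 10×19 by 19×12 → 10×12, cost 10·19·12 = 2280
(L₁·(L₂·L₃)): 5×10 by 10×12 → 5×12, cost 5·10·12 = 600; cumulative 2880
(L₄·L₅): 12×3 by 3×8 → 12×8, cost 12·3·8 = 288
((L₁·(L₂·L₃))·(L₄·L₅)): 5×12 by 12×8 → 5×8, cost 5·12·8 = 480; cumulative 3648
Total: 3648 scalar multiplications.

3648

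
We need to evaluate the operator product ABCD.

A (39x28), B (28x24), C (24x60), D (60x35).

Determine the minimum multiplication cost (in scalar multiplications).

109368

Adjacent pairs: AB = 39·28·24 = 26208; BC = 28·24·60 = 40320; CD = 24·60·35 = 50400.
Length 3: A..C: k=1: 0+40320+39·28·60=105840; k=2: 26208+0+39·24·60=82368 → min 82368 | B..D: k=2: 0+50400+28·24·35=73920; k=3: 40320+0+28·60·35=99120 → min 73920.
Length 4: A..D: k=1: 0+73920+39·28·35=112140; k=2: 26208+50400+39·24·35=109368; k=3: 82368+0+39·60·35=164268 → min 109368.
Optimal order: ((AB)(CD)) with cost 109368.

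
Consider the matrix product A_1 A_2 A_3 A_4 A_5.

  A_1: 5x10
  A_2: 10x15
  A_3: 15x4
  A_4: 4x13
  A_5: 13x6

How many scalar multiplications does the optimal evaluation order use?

Adjacent pairs: A_1A_2 = 5·10·15 = 750; A_2A_3 = 10·15·4 = 600; A_3A_4 = 15·4·13 = 780; A_4A_5 = 4·13·6 = 312.
Length 3: A_1..A_3: k=1: 0+600+5·10·4=800; k=2: 750+0+5·15·4=1050 → min 800 | A_2..A_4: k=2: 0+780+10·15·13=2730; k=3: 600+0+10·4·13=1120 → min 1120 | A_3..A_5: k=3: 0+312+15·4·6=672; k=4: 780+0+15·13·6=1950 → min 672.
Length 4: A_1..A_4: k=1: 0+1120+5·10·13=1770; k=2: 750+780+5·15·13=2505; k=3: 800+0+5·4·13=1060 → min 1060 | A_2..A_5: k=2: 0+672+10·15·6=1572; k=3: 600+312+10·4·6=1152; k=4: 1120+0+10·13·6=1900 → min 1152.
Length 5: A_1..A_5: k=1: 0+1152+5·10·6=1452; k=2: 750+672+5·15·6=1872; k=3: 800+312+5·4·6=1232; k=4: 1060+0+5·13·6=1450 → min 1232.
Optimal order: ((A_1 (A_2 A_3)) (A_4 A_5)) with cost 1232.

1232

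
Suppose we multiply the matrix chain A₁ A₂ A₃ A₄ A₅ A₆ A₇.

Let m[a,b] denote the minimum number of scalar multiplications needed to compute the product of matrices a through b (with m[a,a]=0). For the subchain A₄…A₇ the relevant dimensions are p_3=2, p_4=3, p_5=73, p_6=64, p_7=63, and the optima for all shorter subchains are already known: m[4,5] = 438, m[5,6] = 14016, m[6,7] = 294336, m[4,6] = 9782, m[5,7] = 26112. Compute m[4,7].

m[4,7] = min over k∈[4,6] of m[4,k]+m[k+1,7]+p_{3}·p_k·p_{7}.
k=4: 0 + 26112 + 2·3·63 = 26490; k=5: 438 + 294336 + 2·73·63 = 303972; k=6: 9782 + 0 + 2·64·63 = 17846.
Minimum: 17846 at k=6.

17846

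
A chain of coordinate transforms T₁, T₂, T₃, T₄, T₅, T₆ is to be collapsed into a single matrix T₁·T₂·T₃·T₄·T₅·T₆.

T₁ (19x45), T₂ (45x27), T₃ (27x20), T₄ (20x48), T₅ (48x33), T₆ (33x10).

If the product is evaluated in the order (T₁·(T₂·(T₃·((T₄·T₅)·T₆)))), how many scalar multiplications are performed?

64380

(T₄·T₅): 20×48 by 48×33 → 20×33, cost 20·48·33 = 31680
((T₄·T₅)·T₆): 20×33 by 33×10 → 20×10, cost 20·33·10 = 6600; cumulative 38280
(T₃·((T₄·T₅)·T₆)): 27×20 by 20×10 → 27×10, cost 27·20·10 = 5400; cumulative 43680
(T₂·(T₃·((T₄·T₅)·T₆))): 45×27 by 27×10 → 45×10, cost 45·27·10 = 12150; cumulative 55830
(T₁·(T₂·(T₃·((T₄·T₅)·T₆)))): 19×45 by 45×10 → 19×10, cost 19·45·10 = 8550; cumulative 64380
Total: 64380 scalar multiplications.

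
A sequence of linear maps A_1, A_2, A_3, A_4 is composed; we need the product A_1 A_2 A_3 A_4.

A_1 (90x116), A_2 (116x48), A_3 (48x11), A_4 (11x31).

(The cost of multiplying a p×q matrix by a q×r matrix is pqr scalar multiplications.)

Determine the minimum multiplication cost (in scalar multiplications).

Adjacent pairs: A_1A_2 = 90·116·48 = 501120; A_2A_3 = 116·48·11 = 61248; A_3A_4 = 48·11·31 = 16368.
Length 3: A_1..A_3: k=1: 0+61248+90·116·11=176088; k=2: 501120+0+90·48·11=548640 → min 176088 | A_2..A_4: k=2: 0+16368+116·48·31=188976; k=3: 61248+0+116·11·31=100804 → min 100804.
Length 4: A_1..A_4: k=1: 0+100804+90·116·31=424444; k=2: 501120+16368+90·48·31=651408; k=3: 176088+0+90·11·31=206778 → min 206778.
Optimal order: ((A_1 (A_2 A_3)) A_4) with cost 206778.

206778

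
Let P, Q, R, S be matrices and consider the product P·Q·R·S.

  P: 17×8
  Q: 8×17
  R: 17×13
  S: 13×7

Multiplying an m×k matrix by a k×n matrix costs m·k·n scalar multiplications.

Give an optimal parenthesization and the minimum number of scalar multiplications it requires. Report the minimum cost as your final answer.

Adjacent pairs: PQ = 17·8·17 = 2312; QR = 8·17·13 = 1768; RS = 17·13·7 = 1547.
Length 3: P..R: k=1: 0+1768+17·8·13=3536; k=2: 2312+0+17·17·13=6069 → min 3536 | Q..S: k=2: 0+1547+8·17·7=2499; k=3: 1768+0+8·13·7=2496 → min 2496.
Length 4: P..S: k=1: 0+2496+17·8·7=3448; k=2: 2312+1547+17·17·7=5882; k=3: 3536+0+17·13·7=5083 → min 3448.
Optimal parenthesization: (P·((Q·R)·S)) with cost 3448.

3448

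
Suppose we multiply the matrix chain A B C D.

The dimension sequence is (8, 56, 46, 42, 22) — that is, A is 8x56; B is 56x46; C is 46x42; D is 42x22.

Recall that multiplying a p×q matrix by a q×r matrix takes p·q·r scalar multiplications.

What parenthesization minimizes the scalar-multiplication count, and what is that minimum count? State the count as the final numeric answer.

43456

Adjacent pairs: AB = 8·56·46 = 20608; BC = 56·46·42 = 108192; CD = 46·42·22 = 42504.
Length 3: A..C: k=1: 0+108192+8·56·42=127008; k=2: 20608+0+8·46·42=36064 → min 36064 | B..D: k=2: 0+42504+56·46·22=99176; k=3: 108192+0+56·42·22=159936 → min 99176.
Length 4: A..D: k=1: 0+99176+8·56·22=109032; k=2: 20608+42504+8·46·22=71208; k=3: 36064+0+8·42·22=43456 → min 43456.
Optimal parenthesization: (((A B) C) D) with cost 43456.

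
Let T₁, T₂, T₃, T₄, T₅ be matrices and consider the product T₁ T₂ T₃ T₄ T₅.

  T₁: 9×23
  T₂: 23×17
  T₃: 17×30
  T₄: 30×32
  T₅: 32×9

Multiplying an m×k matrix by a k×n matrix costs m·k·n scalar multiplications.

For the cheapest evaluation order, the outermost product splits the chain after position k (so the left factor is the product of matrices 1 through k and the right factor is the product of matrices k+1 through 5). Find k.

2

Adjacent pairs: T₁T₂ = 9·23·17 = 3519; T₂T₃ = 23·17·30 = 11730; T₃T₄ = 17·30·32 = 16320; T₄T₅ = 30·32·9 = 8640.
Length 3: T₁..T₃: k=1: 0+11730+9·23·30=17940; k=2: 3519+0+9·17·30=8109 → min 8109 | T₂..T₄: k=2: 0+16320+23·17·32=28832; k=3: 11730+0+23·30·32=33810 → min 28832 | T₃..T₅: k=3: 0+8640+17·30·9=13230; k=4: 16320+0+17·32·9=21216 → min 13230.
Length 4: T₁..T₄: k=1: 0+28832+9·23·32=35456; k=2: 3519+16320+9·17·32=24735; k=3: 8109+0+9·30·32=16749 → min 16749 | T₂..T₅: k=2: 0+13230+23·17·9=16749; k=3: 11730+8640+23·30·9=26580; k=4: 28832+0+23·32·9=35456 → min 16749.
Top-level splits: k=1: (T₁..T₁)·(T₂..T₅) → 0+16749+9·23·9 = 18612; k=2: (T₁..T₂)·(T₃..T₅) → 3519+13230+9·17·9 = 18126; k=3: (T₁..T₃)·(T₄..T₅) → 8109+8640+9·30·9 = 19179; k=4: (T₁..T₄)·(T₅..T₅) → 16749+0+9·32·9 = 19341.
Best split is after T₂, i.e. k = 2.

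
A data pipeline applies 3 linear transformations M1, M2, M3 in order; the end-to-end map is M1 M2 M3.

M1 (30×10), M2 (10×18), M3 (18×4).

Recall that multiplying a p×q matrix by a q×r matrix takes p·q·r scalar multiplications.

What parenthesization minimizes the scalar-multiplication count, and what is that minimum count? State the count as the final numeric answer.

(M1 (M2 M3)): cost 1920.
((M1 M2) M3): cost 7560.
Optimal: (M1 (M2 M3)) with cost 1920.

1920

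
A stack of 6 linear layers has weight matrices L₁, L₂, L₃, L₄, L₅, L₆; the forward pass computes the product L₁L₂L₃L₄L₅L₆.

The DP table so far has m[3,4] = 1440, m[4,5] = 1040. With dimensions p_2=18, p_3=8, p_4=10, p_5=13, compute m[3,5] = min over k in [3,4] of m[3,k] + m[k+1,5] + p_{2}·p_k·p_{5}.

m[3,5] = min over k∈[3,4] of m[3,k]+m[k+1,5]+p_{2}·p_k·p_{5}.
k=3: 0 + 1040 + 18·8·13 = 2912; k=4: 1440 + 0 + 18·10·13 = 3780.
Minimum: 2912 at k=3.

2912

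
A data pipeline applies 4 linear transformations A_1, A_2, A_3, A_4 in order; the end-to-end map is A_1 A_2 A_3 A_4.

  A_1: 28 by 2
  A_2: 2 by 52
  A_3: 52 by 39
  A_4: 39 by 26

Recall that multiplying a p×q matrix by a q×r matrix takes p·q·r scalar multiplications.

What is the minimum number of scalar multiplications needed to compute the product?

7540

Adjacent pairs: A_1A_2 = 28·2·52 = 2912; A_2A_3 = 2·52·39 = 4056; A_3A_4 = 52·39·26 = 52728.
Length 3: A_1..A_3: k=1: 0+4056+28·2·39=6240; k=2: 2912+0+28·52·39=59696 → min 6240 | A_2..A_4: k=2: 0+52728+2·52·26=55432; k=3: 4056+0+2·39·26=6084 → min 6084.
Length 4: A_1..A_4: k=1: 0+6084+28·2·26=7540; k=2: 2912+52728+28·52·26=93496; k=3: 6240+0+28·39·26=34632 → min 7540.
Optimal order: (A_1 ((A_2 A_3) A_4)) with cost 7540.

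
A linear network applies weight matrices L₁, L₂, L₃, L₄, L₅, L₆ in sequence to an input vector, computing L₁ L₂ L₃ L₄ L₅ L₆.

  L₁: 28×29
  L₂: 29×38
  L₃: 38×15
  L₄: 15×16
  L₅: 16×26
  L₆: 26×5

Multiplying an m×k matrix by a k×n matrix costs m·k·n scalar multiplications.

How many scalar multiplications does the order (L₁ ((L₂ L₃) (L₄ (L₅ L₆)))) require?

26045

(L₂ L₃): 29×38 by 38×15 → 29×15, cost 29·38·15 = 16530
(L₅ L₆): 16×26 by 26×5 → 16×5, cost 16·26·5 = 2080
(L₄ (L₅ L₆)): 15×16 by 16×5 → 15×5, cost 15·16·5 = 1200; cumulative 3280
((L₂ L₃) (L₄ (L₅ L₆))): 29×15 by 15×5 → 29×5, cost 29·15·5 = 2175; cumulative 21985
(L₁ ((L₂ L₃) (L₄ (L₅ L₆)))): 28×29 by 29×5 → 28×5, cost 28·29·5 = 4060; cumulative 26045
Total: 26045 scalar multiplications.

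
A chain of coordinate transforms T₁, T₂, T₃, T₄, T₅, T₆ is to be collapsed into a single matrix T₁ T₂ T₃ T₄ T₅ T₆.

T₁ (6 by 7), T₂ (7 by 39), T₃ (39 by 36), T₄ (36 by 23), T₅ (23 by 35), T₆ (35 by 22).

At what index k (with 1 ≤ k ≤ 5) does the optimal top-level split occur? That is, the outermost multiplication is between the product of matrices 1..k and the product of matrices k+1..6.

Adjacent pairs: T₁T₂ = 6·7·39 = 1638; T₂T₃ = 7·39·36 = 9828; T₃T₄ = 39·36·23 = 32292; T₄T₅ = 36·23·35 = 28980; T₅T₆ = 23·35·22 = 17710.
Length 3: T₁..T₃: k=1: 0+9828+6·7·36=11340; k=2: 1638+0+6·39·36=10062 → min 10062 | T₂..T₄: k=2: 0+32292+7·39·23=38571; k=3: 9828+0+7·36·23=15624 → min 15624 | T₃..T₅: k=3: 0+28980+39·36·35=78120; k=4: 32292+0+39·23·35=63687 → min 63687 | T₄..T₆: k=4: 0+17710+36·23·22=35926; k=5: 28980+0+36·35·22=56700 → min 35926.
Length 4: T₁..T₄: k=1: 0+15624+6·7·23=16590; k=2: 1638+32292+6·39·23=39312; k=3: 10062+0+6·36·23=15030 → min 15030 | T₂..T₅: k=2: 0+63687+7·39·35=73242; k=3: 9828+28980+7·36·35=47628; k=4: 15624+0+7·23·35=21259 → min 21259 | T₃..T₆: k=3: 0+35926+39·36·22=66814; k=4: 32292+17710+39·23·22=69736; k=5: 63687+0+39·35·22=93717 → min 66814.
Length 5: T₁..T₅: k=1: 0+21259+6·7·35=22729; k=2: 1638+63687+6·39·35=73515; k=3: 10062+28980+6·36·35=46602; k=4: 15030+0+6·23·35=19860 → min 19860 | T₂..T₆: k=2: 0+66814+7·39·22=72820; k=3: 9828+35926+7·36·22=51298; k=4: 15624+17710+7·23·22=36876; k=5: 21259+0+7·35·22=26649 → min 26649.
Top-level splits: k=1: (T₁..T₁)·(T₂..T₆) → 0+26649+6·7·22 = 27573; k=2: (T₁..T₂)·(T₃..T₆) → 1638+66814+6·39·22 = 73600; k=3: (T₁..T₃)·(T₄..T₆) → 10062+35926+6·36·22 = 50740; k=4: (T₁..T₄)·(T₅..T₆) → 15030+17710+6·23·22 = 35776; k=5: (T₁..T₅)·(T₆..T₆) → 19860+0+6·35·22 = 24480.
Best split is after T₅, i.e. k = 5.

5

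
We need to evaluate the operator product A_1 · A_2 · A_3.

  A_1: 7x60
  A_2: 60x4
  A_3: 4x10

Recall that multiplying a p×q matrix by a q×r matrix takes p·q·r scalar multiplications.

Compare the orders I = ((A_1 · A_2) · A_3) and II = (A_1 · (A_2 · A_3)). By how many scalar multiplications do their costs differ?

Order I = ((A_1 · A_2) · A_3): (A_1 · A_2): 7×60 by 60×4 → 7×4, cost 7·60·4 = 1680; ((A_1 · A_2) · A_3): 7×4 by 4×10 → 7×10, cost 7·4·10 = 280; cumulative 1960. Total 1960.
Order II = (A_1 · (A_2 · A_3)): (A_2 · A_3): 60×4 by 4×10 → 60×10, cost 60·4·10 = 2400; (A_1 · (A_2 · A_3)): 7×60 by 60×10 → 7×10, cost 7·60·10 = 4200; cumulative 6600. Total 6600.
Difference: |1960 − 6600| = 4640.

4640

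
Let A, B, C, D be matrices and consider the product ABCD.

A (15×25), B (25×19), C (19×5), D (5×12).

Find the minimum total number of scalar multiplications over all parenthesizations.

5150

Adjacent pairs: AB = 15·25·19 = 7125; BC = 25·19·5 = 2375; CD = 19·5·12 = 1140.
Length 3: A..C: k=1: 0+2375+15·25·5=4250; k=2: 7125+0+15·19·5=8550 → min 4250 | B..D: k=2: 0+1140+25·19·12=6840; k=3: 2375+0+25·5·12=3875 → min 3875.
Length 4: A..D: k=1: 0+3875+15·25·12=8375; k=2: 7125+1140+15·19·12=11685; k=3: 4250+0+15·5·12=5150 → min 5150.
Optimal order: ((A(BC))D) with cost 5150.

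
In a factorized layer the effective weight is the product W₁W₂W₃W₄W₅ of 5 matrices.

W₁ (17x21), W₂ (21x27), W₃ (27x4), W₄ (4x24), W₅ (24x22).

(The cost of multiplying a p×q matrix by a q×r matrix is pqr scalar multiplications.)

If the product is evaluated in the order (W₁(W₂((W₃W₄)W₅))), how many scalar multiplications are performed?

37176

(W₃W₄): 27×4 by 4×24 → 27×24, cost 27·4·24 = 2592
((W₃W₄)W₅): 27×24 by 24×22 → 27×22, cost 27·24·22 = 14256; cumulative 16848
(W₂((W₃W₄)W₅)): 21×27 by 27×22 → 21×22, cost 21·27·22 = 12474; cumulative 29322
(W₁(W₂((W₃W₄)W₅))): 17×21 by 21×22 → 17×22, cost 17·21·22 = 7854; cumulative 37176
Total: 37176 scalar multiplications.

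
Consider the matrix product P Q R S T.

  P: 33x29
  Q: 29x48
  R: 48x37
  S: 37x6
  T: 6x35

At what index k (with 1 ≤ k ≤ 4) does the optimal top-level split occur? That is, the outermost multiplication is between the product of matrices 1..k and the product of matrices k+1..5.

Adjacent pairs: PQ = 33·29·48 = 45936; QR = 29·48·37 = 51504; RS = 48·37·6 = 10656; ST = 37·6·35 = 7770.
Length 3: P..R: k=1: 0+51504+33·29·37=86913; k=2: 45936+0+33·48·37=104544 → min 86913 | Q..S: k=2: 0+10656+29·48·6=19008; k=3: 51504+0+29·37·6=57942 → min 19008 | R..T: k=3: 0+7770+48·37·35=69930; k=4: 10656+0+48·6·35=20736 → min 20736.
Length 4: P..S: k=1: 0+19008+33·29·6=24750; k=2: 45936+10656+33·48·6=66096; k=3: 86913+0+33·37·6=94239 → min 24750 | Q..T: k=2: 0+20736+29·48·35=69456; k=3: 51504+7770+29·37·35=96829; k=4: 19008+0+29·6·35=25098 → min 25098.
Top-level splits: k=1: (P..P)·(Q..T) → 0+25098+33·29·35 = 58593; k=2: (P..Q)·(R..T) → 45936+20736+33·48·35 = 122112; k=3: (P..R)·(S..T) → 86913+7770+33·37·35 = 137418; k=4: (P..S)·(T..T) → 24750+0+33·6·35 = 31680.
Best split is after S, i.e. k = 4.

4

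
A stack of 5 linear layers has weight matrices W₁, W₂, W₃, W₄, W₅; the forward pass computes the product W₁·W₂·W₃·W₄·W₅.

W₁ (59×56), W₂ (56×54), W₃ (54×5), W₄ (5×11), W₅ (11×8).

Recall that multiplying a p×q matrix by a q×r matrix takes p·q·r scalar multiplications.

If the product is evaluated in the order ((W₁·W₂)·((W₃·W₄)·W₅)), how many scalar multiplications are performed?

211626

(W₁·W₂): 59×56 by 56×54 → 59×54, cost 59·56·54 = 178416
(W₃·W₄): 54×5 by 5×11 → 54×11, cost 54·5·11 = 2970
((W₃·W₄)·W₅): 54×11 by 11×8 → 54×8, cost 54·11·8 = 4752; cumulative 7722
((W₁·W₂)·((W₃·W₄)·W₅)): 59×54 by 54×8 → 59×8, cost 59·54·8 = 25488; cumulative 211626
Total: 211626 scalar multiplications.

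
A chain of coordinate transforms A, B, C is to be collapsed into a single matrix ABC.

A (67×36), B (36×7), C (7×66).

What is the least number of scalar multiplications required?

Order (A(BC)): (BC): 36×7 by 7×66 → 36×66, cost 36·7·66 = 16632; (A(BC)): 67×36 by 36×66 → 67×66, cost 67·36·66 = 159192; cumulative 175824. Total 175824.
Order ((AB)C): (AB): 67×36 by 36×7 → 67×7, cost 67·36·7 = 16884; ((AB)C): 67×7 by 7×66 → 67×66, cost 67·7·66 = 30954; cumulative 47838. Total 47838.
Minimum: 47838.

47838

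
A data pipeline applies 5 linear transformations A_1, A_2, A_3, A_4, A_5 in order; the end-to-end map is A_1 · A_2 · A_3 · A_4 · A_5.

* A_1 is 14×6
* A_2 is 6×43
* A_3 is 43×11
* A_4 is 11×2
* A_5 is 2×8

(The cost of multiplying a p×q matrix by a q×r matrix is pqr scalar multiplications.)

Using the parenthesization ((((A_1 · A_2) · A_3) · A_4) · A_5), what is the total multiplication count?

10766

(A_1 · A_2): 14×6 by 6×43 → 14×43, cost 14·6·43 = 3612
((A_1 · A_2) · A_3): 14×43 by 43×11 → 14×11, cost 14·43·11 = 6622; cumulative 10234
(((A_1 · A_2) · A_3) · A_4): 14×11 by 11×2 → 14×2, cost 14·11·2 = 308; cumulative 10542
((((A_1 · A_2) · A_3) · A_4) · A_5): 14×2 by 2×8 → 14×8, cost 14·2·8 = 224; cumulative 10766
Total: 10766 scalar multiplications.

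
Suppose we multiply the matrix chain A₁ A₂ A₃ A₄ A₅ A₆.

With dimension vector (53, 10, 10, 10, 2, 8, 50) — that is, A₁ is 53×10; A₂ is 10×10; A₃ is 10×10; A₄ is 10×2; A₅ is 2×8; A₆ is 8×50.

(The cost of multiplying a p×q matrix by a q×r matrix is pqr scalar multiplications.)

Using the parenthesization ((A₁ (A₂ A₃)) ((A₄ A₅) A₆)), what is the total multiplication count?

(A₂ A₃): 10×10 by 10×10 → 10×10, cost 10·10·10 = 1000
(A₁ (A₂ A₃)): 53×10 by 10×10 → 53×10, cost 53·10·10 = 5300; cumulative 6300
(A₄ A₅): 10×2 by 2×8 → 10×8, cost 10·2·8 = 160
((A₄ A₅) A₆): 10×8 by 8×50 → 10×50, cost 10·8·50 = 4000; cumulative 4160
((A₁ (A₂ A₃)) ((A₄ A₅) A₆)): 53×10 by 10×50 → 53×50, cost 53·10·50 = 26500; cumulative 36960
Total: 36960 scalar multiplications.

36960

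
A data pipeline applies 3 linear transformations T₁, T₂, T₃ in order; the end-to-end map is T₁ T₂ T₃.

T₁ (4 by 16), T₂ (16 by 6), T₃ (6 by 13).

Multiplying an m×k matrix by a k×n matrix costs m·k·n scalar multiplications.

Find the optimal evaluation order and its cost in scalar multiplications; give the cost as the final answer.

696

(T₁ (T₂ T₃)): cost 2080.
((T₁ T₂) T₃): cost 696.
Optimal: ((T₁ T₂) T₃) with cost 696.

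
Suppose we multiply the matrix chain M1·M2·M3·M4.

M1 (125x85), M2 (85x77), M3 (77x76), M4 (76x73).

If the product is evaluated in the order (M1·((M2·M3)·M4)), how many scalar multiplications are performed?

1744625

(M2·M3): 85×77 by 77×76 → 85×76, cost 85·77·76 = 497420
((M2·M3)·M4): 85×76 by 76×73 → 85×73, cost 85·76·73 = 471580; cumulative 969000
(M1·((M2·M3)·M4)): 125×85 by 85×73 → 125×73, cost 125·85·73 = 775625; cumulative 1744625
Total: 1744625 scalar multiplications.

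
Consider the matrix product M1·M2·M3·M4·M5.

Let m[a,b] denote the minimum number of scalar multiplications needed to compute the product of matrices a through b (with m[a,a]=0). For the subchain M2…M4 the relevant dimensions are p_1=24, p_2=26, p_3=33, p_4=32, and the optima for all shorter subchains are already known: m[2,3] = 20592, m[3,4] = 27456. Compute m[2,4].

m[2,4] = min over k∈[2,3] of m[2,k]+m[k+1,4]+p_{1}·p_k·p_{4}.
k=2: 0 + 27456 + 24·26·32 = 47424; k=3: 20592 + 0 + 24·33·32 = 45936.
Minimum: 45936 at k=3.

45936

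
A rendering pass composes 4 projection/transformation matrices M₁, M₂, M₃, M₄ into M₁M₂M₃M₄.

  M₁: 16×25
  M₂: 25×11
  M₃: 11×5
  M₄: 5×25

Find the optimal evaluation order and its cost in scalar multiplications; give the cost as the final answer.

5375

Adjacent pairs: M₁M₂ = 16·25·11 = 4400; M₂M₃ = 25·11·5 = 1375; M₃M₄ = 11·5·25 = 1375.
Length 3: M₁..M₃: k=1: 0+1375+16·25·5=3375; k=2: 4400+0+16·11·5=5280 → min 3375 | M₂..M₄: k=2: 0+1375+25·11·25=8250; k=3: 1375+0+25·5·25=4500 → min 4500.
Length 4: M₁..M₄: k=1: 0+4500+16·25·25=14500; k=2: 4400+1375+16·11·25=10175; k=3: 3375+0+16·5·25=5375 → min 5375.
Optimal parenthesization: ((M₁(M₂M₃))M₄) with cost 5375.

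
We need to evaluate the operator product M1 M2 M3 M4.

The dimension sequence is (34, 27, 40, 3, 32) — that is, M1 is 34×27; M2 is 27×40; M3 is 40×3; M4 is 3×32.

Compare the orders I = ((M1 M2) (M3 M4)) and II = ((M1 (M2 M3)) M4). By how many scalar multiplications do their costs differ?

Order I = ((M1 M2) (M3 M4)): (M1 M2): 34×27 by 27×40 → 34×40, cost 34·27·40 = 36720; (M3 M4): 40×3 by 3×32 → 40×32, cost 40·3·32 = 3840; ((M1 M2) (M3 M4)): 34×40 by 40×32 → 34×32, cost 34·40·32 = 43520; cumulative 84080. Total 84080.
Order II = ((M1 (M2 M3)) M4): (M2 M3): 27×40 by 40×3 → 27×3, cost 27·40·3 = 3240; (M1 (M2 M3)): 34×27 by 27×3 → 34×3, cost 34·27·3 = 2754; cumulative 5994; ((M1 (M2 M3)) M4): 34×3 by 3×32 → 34×32, cost 34·3·32 = 3264; cumulative 9258. Total 9258.
Difference: |84080 − 9258| = 74822.

74822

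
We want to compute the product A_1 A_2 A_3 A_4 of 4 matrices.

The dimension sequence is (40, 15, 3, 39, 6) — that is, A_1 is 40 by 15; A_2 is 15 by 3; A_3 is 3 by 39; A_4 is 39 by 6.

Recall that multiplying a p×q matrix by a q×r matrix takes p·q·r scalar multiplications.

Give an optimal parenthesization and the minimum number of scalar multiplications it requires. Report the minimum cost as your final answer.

Adjacent pairs: A_1A_2 = 40·15·3 = 1800; A_2A_3 = 15·3·39 = 1755; A_3A_4 = 3·39·6 = 702.
Length 3: A_1..A_3: k=1: 0+1755+40·15·39=25155; k=2: 1800+0+40·3·39=6480 → min 6480 | A_2..A_4: k=2: 0+702+15·3·6=972; k=3: 1755+0+15·39·6=5265 → min 972.
Length 4: A_1..A_4: k=1: 0+972+40·15·6=4572; k=2: 1800+702+40·3·6=3222; k=3: 6480+0+40·39·6=15840 → min 3222.
Optimal parenthesization: ((A_1 A_2) (A_3 A_4)) with cost 3222.

3222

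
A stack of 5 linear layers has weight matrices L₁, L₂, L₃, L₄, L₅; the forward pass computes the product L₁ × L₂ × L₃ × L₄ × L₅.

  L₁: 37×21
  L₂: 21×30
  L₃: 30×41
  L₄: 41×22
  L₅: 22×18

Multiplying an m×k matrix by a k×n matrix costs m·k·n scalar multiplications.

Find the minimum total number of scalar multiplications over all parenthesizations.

63222

Adjacent pairs: L₁L₂ = 37·21·30 = 23310; L₂L₃ = 21·30·41 = 25830; L₃L₄ = 30·41·22 = 27060; L₄L₅ = 41·22·18 = 16236.
Length 3: L₁..L₃: k=1: 0+25830+37·21·41=57687; k=2: 23310+0+37·30·41=68820 → min 57687 | L₂..L₄: k=2: 0+27060+21·30·22=40920; k=3: 25830+0+21·41·22=44772 → min 40920 | L₃..L₅: k=3: 0+16236+30·41·18=38376; k=4: 27060+0+30·22·18=38940 → min 38376.
Length 4: L₁..L₄: k=1: 0+40920+37·21·22=58014; k=2: 23310+27060+37·30·22=74790; k=3: 57687+0+37·41·22=91061 → min 58014 | L₂..L₅: k=2: 0+38376+21·30·18=49716; k=3: 25830+16236+21·41·18=57564; k=4: 40920+0+21·22·18=49236 → min 49236.
Length 5: L₁..L₅: k=1: 0+49236+37·21·18=63222; k=2: 23310+38376+37·30·18=81666; k=3: 57687+16236+37·41·18=101229; k=4: 58014+0+37·22·18=72666 → min 63222.
Optimal order: (L₁ × ((L₂ × (L₃ × L₄)) × L₅)) with cost 63222.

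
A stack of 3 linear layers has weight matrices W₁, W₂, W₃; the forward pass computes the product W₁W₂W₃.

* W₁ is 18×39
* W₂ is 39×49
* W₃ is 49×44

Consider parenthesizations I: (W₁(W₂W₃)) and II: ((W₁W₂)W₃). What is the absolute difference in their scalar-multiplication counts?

41766

Order I = (W₁(W₂W₃)): (W₂W₃): 39×49 by 49×44 → 39×44, cost 39·49·44 = 84084; (W₁(W₂W₃)): 18×39 by 39×44 → 18×44, cost 18·39·44 = 30888; cumulative 114972. Total 114972.
Order II = ((W₁W₂)W₃): (W₁W₂): 18×39 by 39×49 → 18×49, cost 18·39·49 = 34398; ((W₁W₂)W₃): 18×49 by 49×44 → 18×44, cost 18·49·44 = 38808; cumulative 73206. Total 73206.
Difference: |114972 − 73206| = 41766.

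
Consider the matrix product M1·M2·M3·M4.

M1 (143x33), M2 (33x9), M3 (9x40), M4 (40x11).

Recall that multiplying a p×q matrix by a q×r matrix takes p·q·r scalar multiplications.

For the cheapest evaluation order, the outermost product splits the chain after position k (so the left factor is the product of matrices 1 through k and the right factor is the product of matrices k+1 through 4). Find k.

Adjacent pairs: M1M2 = 143·33·9 = 42471; M2M3 = 33·9·40 = 11880; M3M4 = 9·40·11 = 3960.
Length 3: M1..M3: k=1: 0+11880+143·33·40=200640; k=2: 42471+0+143·9·40=93951 → min 93951 | M2..M4: k=2: 0+3960+33·9·11=7227; k=3: 11880+0+33·40·11=26400 → min 7227.
Top-level splits: k=1: (M1..M1)·(M2..M4) → 0+7227+143·33·11 = 59136; k=2: (M1..M2)·(M3..M4) → 42471+3960+143·9·11 = 60588; k=3: (M1..M3)·(M4..M4) → 93951+0+143·40·11 = 156871.
Best split is after M1, i.e. k = 1.

1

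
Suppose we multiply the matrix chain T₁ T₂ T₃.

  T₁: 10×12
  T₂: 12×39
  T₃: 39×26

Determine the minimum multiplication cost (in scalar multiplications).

Order (T₁ (T₂ T₃)): (T₂ T₃): 12×39 by 39×26 → 12×26, cost 12·39·26 = 12168; (T₁ (T₂ T₃)): 10×12 by 12×26 → 10×26, cost 10·12·26 = 3120; cumulative 15288. Total 15288.
Order ((T₁ T₂) T₃): (T₁ T₂): 10×12 by 12×39 → 10×39, cost 10·12·39 = 4680; ((T₁ T₂) T₃): 10×39 by 39×26 → 10×26, cost 10·39·26 = 10140; cumulative 14820. Total 14820.
Minimum: 14820.

14820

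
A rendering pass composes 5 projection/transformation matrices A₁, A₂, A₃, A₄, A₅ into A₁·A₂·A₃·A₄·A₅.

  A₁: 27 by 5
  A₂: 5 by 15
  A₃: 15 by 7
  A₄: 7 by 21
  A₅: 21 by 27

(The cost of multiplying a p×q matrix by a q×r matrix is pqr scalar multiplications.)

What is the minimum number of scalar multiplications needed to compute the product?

Adjacent pairs: A₁A₂ = 27·5·15 = 2025; A₂A₃ = 5·15·7 = 525; A₃A₄ = 15·7·21 = 2205; A₄A₅ = 7·21·27 = 3969.
Length 3: A₁..A₃: k=1: 0+525+27·5·7=1470; k=2: 2025+0+27·15·7=4860 → min 1470 | A₂..A₄: k=2: 0+2205+5·15·21=3780; k=3: 525+0+5·7·21=1260 → min 1260 | A₃..A₅: k=3: 0+3969+15·7·27=6804; k=4: 2205+0+15·21·27=10710 → min 6804.
Length 4: A₁..A₄: k=1: 0+1260+27·5·21=4095; k=2: 2025+2205+27·15·21=12735; k=3: 1470+0+27·7·21=5439 → min 4095 | A₂..A₅: k=2: 0+6804+5·15·27=8829; k=3: 525+3969+5·7·27=5439; k=4: 1260+0+5·21·27=4095 → min 4095.
Length 5: A₁..A₅: k=1: 0+4095+27·5·27=7740; k=2: 2025+6804+27·15·27=19764; k=3: 1470+3969+27·7·27=10542; k=4: 4095+0+27·21·27=19404 → min 7740.
Optimal order: (A₁·(((A₂·A₃)·A₄)·A₅)) with cost 7740.

7740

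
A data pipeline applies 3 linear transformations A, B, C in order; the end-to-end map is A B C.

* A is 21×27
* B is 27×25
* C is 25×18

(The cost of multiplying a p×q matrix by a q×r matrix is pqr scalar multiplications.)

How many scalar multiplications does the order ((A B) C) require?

(A B): 21×27 by 27×25 → 21×25, cost 21·27·25 = 14175
((A B) C): 21×25 by 25×18 → 21×18, cost 21·25·18 = 9450; cumulative 23625
Total: 23625 scalar multiplications.

23625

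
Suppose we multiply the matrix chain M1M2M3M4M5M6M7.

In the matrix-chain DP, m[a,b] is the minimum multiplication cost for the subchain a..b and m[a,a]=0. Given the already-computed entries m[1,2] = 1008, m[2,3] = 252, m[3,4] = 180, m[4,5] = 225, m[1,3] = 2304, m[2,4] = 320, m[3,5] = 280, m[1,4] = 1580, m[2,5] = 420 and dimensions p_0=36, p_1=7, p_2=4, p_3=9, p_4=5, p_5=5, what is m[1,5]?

m[1,5] = min over k∈[1,4] of m[1,k]+m[k+1,5]+p_{0}·p_k·p_{5}.
k=1: 0 + 420 + 36·7·5 = 1680; k=2: 1008 + 280 + 36·4·5 = 2008; k=3: 2304 + 225 + 36·9·5 = 4149; k=4: 1580 + 0 + 36·5·5 = 2480.
Minimum: 1680 at k=1.

1680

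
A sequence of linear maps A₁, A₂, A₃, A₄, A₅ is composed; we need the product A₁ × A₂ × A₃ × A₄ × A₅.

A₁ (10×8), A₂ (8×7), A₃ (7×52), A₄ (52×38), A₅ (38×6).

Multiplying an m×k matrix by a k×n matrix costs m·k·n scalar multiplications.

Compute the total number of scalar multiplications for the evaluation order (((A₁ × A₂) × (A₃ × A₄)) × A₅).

19332

(A₁ × A₂): 10×8 by 8×7 → 10×7, cost 10·8·7 = 560
(A₃ × A₄): 7×52 by 52×38 → 7×38, cost 7·52·38 = 13832
((A₁ × A₂) × (A₃ × A₄)): 10×7 by 7×38 → 10×38, cost 10·7·38 = 2660; cumulative 17052
(((A₁ × A₂) × (A₃ × A₄)) × A₅): 10×38 by 38×6 → 10×6, cost 10·38·6 = 2280; cumulative 19332
Total: 19332 scalar multiplications.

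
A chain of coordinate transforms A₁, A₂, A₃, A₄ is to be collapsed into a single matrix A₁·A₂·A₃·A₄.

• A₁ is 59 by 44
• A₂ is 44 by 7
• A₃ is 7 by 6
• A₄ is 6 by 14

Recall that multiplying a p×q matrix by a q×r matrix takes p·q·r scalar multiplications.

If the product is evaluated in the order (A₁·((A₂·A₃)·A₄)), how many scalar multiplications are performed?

(A₂·A₃): 44×7 by 7×6 → 44×6, cost 44·7·6 = 1848
((A₂·A₃)·A₄): 44×6 by 6×14 → 44×14, cost 44·6·14 = 3696; cumulative 5544
(A₁·((A₂·A₃)·A₄)): 59×44 by 44×14 → 59×14, cost 59·44·14 = 36344; cumulative 41888
Total: 41888 scalar multiplications.

41888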